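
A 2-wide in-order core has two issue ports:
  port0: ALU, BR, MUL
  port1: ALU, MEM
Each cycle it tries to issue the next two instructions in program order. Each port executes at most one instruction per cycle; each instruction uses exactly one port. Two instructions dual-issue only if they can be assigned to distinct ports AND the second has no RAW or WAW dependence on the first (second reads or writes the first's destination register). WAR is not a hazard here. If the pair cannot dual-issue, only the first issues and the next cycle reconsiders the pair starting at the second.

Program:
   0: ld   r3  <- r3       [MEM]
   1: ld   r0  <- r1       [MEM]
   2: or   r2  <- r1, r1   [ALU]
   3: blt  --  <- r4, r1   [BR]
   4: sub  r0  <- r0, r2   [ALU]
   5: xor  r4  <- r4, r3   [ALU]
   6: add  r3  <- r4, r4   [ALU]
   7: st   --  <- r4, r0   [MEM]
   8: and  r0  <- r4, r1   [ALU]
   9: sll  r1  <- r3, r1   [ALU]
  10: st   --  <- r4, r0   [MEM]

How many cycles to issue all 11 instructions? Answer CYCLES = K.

c0: i0 ld.MEM  no-port MEM/MEM
c1: i1/i2 ld.MEM/or.ALU  pair
c2: i3/i4 blt.BR/sub.ALU  pair
c3: i5 xor.ALU  RAW r4
c4: i6/i7 add.ALU/st.MEM  pair
c5: i8/i9 and.ALU/sll.ALU  pair
c6: i10 st.MEM  tail

CYCLES = 7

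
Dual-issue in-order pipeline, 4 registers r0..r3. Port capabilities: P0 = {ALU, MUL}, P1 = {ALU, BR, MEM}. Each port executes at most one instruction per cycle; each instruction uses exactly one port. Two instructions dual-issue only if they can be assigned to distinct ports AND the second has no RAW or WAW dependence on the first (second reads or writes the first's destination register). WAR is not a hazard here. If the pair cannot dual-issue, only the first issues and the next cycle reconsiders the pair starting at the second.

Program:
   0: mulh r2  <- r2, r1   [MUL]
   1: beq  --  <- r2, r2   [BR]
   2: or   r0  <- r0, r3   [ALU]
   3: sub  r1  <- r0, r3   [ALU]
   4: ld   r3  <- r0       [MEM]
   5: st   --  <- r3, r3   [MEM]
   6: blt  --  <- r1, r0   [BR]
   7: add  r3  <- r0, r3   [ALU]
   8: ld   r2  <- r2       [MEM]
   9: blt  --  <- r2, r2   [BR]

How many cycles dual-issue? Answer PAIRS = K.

c0: i0 mulh  RAW r2
c1: i1&i2 beq+or  2-wide
c2: i3&i4 sub+ld  2-wide
c3: i5 st  no-port MEM/BR
c4: i6&i7 blt+add  2-wide
c5: i8 ld  no-port MEM/BR
c6: i9 blt  tail

PAIRS = 3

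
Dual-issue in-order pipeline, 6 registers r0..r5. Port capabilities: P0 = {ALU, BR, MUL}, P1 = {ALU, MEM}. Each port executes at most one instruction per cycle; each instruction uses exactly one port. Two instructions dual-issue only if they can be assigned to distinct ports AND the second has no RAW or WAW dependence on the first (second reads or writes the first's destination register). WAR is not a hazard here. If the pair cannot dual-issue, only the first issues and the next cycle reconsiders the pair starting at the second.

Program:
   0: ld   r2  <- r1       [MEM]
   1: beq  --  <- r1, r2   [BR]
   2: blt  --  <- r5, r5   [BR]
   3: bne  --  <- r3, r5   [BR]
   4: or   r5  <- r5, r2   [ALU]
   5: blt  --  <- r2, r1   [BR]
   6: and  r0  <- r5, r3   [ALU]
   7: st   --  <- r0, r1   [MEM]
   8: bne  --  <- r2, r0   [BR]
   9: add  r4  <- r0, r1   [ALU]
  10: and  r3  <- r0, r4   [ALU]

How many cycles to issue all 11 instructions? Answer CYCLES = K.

  cy0 -> i0 (ld.MEM) RAW r2
  cy1 -> i1 (beq.BR) no-port BR/BR
  cy2 -> i2 (blt.BR) no-port BR/BR
  cy3 -> i3,i4 (bne.BR or.ALU) dual
  cy4 -> i5,i6 (blt.BR and.ALU) dual
  cy5 -> i7,i8 (st.MEM bne.BR) dual
  cy6 -> i9 (add.ALU) RAW r4
  cy7 -> i10 (and.ALU) tail

CYCLES = 8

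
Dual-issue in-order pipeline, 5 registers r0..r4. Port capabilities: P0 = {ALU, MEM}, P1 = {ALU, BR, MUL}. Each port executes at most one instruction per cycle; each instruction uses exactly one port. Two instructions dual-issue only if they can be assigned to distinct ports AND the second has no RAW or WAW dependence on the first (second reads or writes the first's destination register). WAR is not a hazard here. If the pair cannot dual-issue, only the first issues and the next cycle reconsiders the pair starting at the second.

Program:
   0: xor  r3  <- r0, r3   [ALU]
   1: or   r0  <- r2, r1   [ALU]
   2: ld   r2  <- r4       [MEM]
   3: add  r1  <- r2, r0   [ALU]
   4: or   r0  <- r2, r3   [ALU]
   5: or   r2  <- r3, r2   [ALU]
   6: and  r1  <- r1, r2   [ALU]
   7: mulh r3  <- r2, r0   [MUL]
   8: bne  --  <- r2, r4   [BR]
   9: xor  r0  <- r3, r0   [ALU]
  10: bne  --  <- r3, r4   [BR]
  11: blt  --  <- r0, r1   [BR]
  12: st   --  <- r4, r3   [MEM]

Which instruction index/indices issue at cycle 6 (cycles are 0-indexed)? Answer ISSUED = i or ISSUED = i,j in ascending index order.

t=0 i0+i1:xor.ALU;or.ALU ; dual
t=1 i2:ld.MEM ; RAW r2
t=2 i3+i4:add.ALU;or.ALU ; dual
t=3 i5:or.ALU ; RAW r2
t=4 i6+i7:and.ALU;mulh.MUL ; dual
t=5 i8+i9:bne.BR;xor.ALU ; dual
t=6 i10:bne.BR ; no-port BR/BR
t=7 i11+i12:blt.BR;st.MEM ; dual

ISSUED = 10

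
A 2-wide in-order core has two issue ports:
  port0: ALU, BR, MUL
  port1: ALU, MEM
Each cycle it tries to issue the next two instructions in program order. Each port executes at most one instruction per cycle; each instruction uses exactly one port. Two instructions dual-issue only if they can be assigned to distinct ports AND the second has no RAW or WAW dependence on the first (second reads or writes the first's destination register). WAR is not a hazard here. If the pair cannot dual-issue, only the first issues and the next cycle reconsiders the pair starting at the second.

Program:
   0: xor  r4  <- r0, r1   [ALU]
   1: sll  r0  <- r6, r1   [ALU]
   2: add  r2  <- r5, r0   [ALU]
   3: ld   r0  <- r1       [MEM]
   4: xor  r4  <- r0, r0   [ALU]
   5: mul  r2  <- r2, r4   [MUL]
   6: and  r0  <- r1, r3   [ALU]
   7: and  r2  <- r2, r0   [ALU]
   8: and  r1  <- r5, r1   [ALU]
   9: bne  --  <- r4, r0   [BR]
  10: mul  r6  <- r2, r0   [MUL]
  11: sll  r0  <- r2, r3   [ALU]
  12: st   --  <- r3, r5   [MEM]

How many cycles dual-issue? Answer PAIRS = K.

0. xor.ALU/sll.ALU @i0+i1  | pair
1. add.ALU/ld.MEM @i2+i3  | pair
2. xor.ALU @i4  | RAW r4
3. mul.MUL/and.ALU @i5+i6  | pair
4. and.ALU/and.ALU @i7+i8  | pair
5. bne.BR @i9  | no-port BR/MUL
6. mul.MUL/sll.ALU @i10+i11  | pair
7. st.MEM @i12  | tail

PAIRS = 5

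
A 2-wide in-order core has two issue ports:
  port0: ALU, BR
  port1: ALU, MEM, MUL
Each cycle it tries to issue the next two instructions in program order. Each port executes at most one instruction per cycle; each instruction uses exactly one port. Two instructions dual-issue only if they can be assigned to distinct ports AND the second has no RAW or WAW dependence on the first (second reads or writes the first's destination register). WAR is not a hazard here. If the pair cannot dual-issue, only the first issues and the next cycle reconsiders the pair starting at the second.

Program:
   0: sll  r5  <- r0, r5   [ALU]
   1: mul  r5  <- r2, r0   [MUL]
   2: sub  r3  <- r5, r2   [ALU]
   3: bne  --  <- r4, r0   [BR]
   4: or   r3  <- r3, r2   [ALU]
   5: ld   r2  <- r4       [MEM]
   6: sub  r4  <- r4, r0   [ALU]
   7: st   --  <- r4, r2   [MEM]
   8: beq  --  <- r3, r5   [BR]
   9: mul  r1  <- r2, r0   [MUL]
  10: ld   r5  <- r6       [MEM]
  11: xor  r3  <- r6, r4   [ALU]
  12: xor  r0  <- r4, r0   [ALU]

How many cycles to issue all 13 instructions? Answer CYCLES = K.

CYCLES = 9

c0: i0 sll  WAW r5
c1: i1 mul  RAW r5
c2: i2/i3 sub;bne  pair
c3: i4/i5 or;ld  pair
c4: i6 sub  RAW r4
c5: i7/i8 st;beq  pair
c6: i9 mul  no-port MUL/MEM
c7: i10/i11 ld;xor  pair
c8: i12 xor  tail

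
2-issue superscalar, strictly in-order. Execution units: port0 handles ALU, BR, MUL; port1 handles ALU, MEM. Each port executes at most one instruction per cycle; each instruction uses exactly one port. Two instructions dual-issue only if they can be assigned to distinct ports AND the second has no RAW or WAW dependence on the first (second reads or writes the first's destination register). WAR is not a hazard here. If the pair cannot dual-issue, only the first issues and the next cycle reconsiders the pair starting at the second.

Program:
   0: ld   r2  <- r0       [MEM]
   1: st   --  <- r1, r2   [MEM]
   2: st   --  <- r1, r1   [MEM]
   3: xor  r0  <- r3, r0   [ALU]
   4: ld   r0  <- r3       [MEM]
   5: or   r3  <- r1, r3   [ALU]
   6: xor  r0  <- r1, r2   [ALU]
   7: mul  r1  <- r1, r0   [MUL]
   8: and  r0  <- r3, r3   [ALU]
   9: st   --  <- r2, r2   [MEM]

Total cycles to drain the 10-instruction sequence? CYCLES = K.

#0 head=0: ld i0 no-port MEM/MEM
#1 head=1: st i1 no-port MEM/MEM
#2 head=2: st/xor i2&i3 dual
#3 head=4: ld/or i4&i5 dual
#4 head=6: xor i6 RAW r0
#5 head=7: mul/and i7&i8 dual
#6 head=9: st i9 tail

CYCLES = 7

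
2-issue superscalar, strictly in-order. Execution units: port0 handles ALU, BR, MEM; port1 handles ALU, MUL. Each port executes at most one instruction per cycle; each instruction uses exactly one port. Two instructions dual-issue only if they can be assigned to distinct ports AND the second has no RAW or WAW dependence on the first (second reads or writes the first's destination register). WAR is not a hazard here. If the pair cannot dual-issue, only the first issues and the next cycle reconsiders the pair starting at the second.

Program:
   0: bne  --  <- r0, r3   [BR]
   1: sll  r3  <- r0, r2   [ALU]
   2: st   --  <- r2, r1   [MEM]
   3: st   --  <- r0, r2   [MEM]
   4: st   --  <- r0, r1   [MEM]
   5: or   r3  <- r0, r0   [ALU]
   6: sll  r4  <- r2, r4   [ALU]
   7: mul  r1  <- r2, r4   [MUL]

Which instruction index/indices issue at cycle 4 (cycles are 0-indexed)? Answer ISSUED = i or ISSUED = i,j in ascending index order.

0. bne.BR;sll.ALU @i0+i1  | 2-wide
1. st.MEM @i2  | no-port MEM/MEM
2. st.MEM @i3  | no-port MEM/MEM
3. st.MEM;or.ALU @i4+i5  | 2-wide
4. sll.ALU @i6  | RAW r4
5. mul.MUL @i7  | tail

ISSUED = 6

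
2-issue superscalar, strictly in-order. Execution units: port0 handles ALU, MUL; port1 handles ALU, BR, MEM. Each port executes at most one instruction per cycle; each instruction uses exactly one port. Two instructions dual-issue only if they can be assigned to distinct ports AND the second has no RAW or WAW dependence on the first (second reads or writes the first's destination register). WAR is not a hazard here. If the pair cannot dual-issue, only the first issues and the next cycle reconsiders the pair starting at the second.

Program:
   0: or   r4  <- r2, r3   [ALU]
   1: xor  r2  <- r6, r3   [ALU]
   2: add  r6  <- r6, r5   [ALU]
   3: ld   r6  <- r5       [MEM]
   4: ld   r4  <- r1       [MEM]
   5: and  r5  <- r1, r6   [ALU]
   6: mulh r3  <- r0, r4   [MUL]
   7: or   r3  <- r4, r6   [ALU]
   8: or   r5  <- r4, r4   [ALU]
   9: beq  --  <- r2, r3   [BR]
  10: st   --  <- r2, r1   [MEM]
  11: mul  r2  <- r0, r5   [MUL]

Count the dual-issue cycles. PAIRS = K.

PAIRS = 4

  cy0 -> i0/i1 (or.ALU xor.ALU) pair
  cy1 -> i2 (add.ALU) WAW r6
  cy2 -> i3 (ld.MEM) no-port MEM/MEM
  cy3 -> i4/i5 (ld.MEM and.ALU) pair
  cy4 -> i6 (mulh.MUL) WAW r3
  cy5 -> i7/i8 (or.ALU or.ALU) pair
  cy6 -> i9 (beq.BR) no-port BR/MEM
  cy7 -> i10/i11 (st.MEM mul.MUL) pair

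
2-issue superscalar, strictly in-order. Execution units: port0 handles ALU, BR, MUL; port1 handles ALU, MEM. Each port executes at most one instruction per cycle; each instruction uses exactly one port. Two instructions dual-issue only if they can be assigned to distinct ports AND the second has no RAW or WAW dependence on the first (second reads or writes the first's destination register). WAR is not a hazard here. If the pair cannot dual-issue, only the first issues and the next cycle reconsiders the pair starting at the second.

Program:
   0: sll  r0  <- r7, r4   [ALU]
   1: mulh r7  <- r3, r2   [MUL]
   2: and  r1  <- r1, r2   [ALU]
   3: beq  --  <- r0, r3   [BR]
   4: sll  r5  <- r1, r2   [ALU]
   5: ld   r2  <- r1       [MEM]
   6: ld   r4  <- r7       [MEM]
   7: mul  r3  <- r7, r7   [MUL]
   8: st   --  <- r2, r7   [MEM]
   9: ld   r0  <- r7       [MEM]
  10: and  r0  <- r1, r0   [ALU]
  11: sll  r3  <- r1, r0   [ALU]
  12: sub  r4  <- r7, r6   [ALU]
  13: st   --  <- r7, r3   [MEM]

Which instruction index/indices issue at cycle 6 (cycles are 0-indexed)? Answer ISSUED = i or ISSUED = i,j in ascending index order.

ISSUED = 10

[0] i0+i1  sll.ALU;mulh.MUL  -- 2-wide
[1] i2+i3  and.ALU;beq.BR  -- 2-wide
[2] i4+i5  sll.ALU;ld.MEM  -- 2-wide
[3] i6+i7  ld.MEM;mul.MUL  -- 2-wide
[4] i8  st.MEM  -- no-port MEM/MEM
[5] i9  ld.MEM  -- RAW+WAW r0
[6] i10  and.ALU  -- RAW r0
[7] i11+i12  sll.ALU;sub.ALU  -- 2-wide
[8] i13  st.MEM  -- tail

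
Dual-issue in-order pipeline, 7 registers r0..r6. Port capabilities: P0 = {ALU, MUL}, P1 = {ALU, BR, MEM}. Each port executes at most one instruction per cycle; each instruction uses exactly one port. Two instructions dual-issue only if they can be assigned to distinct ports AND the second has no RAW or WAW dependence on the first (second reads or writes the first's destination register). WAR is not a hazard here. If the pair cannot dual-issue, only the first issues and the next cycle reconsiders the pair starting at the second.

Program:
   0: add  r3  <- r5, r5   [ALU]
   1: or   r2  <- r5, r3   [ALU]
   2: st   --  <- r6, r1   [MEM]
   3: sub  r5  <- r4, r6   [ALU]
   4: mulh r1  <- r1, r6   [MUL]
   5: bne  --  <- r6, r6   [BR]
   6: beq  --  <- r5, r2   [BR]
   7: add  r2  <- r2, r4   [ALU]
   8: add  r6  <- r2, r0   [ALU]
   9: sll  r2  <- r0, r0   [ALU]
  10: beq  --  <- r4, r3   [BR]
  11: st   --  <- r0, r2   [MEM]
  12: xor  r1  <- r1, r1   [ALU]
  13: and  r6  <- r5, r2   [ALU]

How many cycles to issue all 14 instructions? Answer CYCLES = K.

t=0 i0:add.ALU ; RAW r3
t=1 i1+i2:or.ALU st.MEM ; pair
t=2 i3+i4:sub.ALU mulh.MUL ; pair
t=3 i5:bne.BR ; no-port BR/BR
t=4 i6+i7:beq.BR add.ALU ; pair
t=5 i8+i9:add.ALU sll.ALU ; pair
t=6 i10:beq.BR ; no-port BR/MEM
t=7 i11+i12:st.MEM xor.ALU ; pair
t=8 i13:and.ALU ; tail

CYCLES = 9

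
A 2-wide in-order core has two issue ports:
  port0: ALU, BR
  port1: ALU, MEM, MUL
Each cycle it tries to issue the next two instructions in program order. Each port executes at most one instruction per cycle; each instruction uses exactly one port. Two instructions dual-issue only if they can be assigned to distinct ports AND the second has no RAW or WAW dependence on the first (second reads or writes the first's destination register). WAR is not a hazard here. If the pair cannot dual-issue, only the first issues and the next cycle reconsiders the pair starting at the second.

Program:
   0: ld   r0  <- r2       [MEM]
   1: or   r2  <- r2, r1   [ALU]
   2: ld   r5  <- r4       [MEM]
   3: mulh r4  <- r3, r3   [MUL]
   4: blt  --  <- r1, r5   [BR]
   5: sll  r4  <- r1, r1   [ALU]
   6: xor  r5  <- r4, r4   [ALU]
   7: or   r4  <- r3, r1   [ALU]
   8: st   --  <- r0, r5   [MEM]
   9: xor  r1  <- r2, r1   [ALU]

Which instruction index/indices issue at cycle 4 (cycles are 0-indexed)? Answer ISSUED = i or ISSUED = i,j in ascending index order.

0. ld.MEM/or.ALU @i0,i1  | pair
1. ld.MEM @i2  | no-port MEM/MUL
2. mulh.MUL/blt.BR @i3,i4  | pair
3. sll.ALU @i5  | RAW r4
4. xor.ALU/or.ALU @i6,i7  | pair
5. st.MEM/xor.ALU @i8,i9  | pair

ISSUED = 6,7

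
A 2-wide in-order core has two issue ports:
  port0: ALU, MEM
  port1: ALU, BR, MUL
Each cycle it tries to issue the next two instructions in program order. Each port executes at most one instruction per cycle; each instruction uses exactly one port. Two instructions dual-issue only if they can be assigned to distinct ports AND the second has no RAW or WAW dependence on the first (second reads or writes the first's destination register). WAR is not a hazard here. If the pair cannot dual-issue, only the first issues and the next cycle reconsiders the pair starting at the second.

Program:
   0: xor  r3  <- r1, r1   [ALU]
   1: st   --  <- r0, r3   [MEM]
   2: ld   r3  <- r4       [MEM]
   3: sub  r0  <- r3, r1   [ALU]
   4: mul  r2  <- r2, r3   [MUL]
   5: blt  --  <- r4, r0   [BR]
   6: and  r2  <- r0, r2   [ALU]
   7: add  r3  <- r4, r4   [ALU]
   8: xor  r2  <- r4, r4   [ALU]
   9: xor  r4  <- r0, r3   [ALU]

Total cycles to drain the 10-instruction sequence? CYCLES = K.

CYCLES = 7

0. xor.ALU @i0  | RAW r3
1. st.MEM @i1  | no-port MEM/MEM
2. ld.MEM @i2  | RAW r3
3. sub.ALU mul.MUL @i3&i4  | dual
4. blt.BR and.ALU @i5&i6  | dual
5. add.ALU xor.ALU @i7&i8  | dual
6. xor.ALU @i9  | tail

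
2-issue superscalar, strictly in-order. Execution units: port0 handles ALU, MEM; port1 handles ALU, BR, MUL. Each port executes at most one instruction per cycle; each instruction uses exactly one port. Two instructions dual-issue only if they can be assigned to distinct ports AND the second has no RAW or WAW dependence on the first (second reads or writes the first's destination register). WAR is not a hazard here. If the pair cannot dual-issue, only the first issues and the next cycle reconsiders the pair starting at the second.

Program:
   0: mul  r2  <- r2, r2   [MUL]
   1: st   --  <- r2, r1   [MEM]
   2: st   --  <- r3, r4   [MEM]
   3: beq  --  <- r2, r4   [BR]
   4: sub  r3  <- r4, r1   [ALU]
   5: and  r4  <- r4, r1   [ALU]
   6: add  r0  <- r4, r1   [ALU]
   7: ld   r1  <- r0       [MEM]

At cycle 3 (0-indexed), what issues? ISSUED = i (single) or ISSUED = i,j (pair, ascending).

  cy0 -> i0 (mul) RAW r2
  cy1 -> i1 (st) no-port MEM/MEM
  cy2 -> i2+i3 (st beq) pair
  cy3 -> i4+i5 (sub and) pair
  cy4 -> i6 (add) RAW r0
  cy5 -> i7 (ld) tail

ISSUED = 4,5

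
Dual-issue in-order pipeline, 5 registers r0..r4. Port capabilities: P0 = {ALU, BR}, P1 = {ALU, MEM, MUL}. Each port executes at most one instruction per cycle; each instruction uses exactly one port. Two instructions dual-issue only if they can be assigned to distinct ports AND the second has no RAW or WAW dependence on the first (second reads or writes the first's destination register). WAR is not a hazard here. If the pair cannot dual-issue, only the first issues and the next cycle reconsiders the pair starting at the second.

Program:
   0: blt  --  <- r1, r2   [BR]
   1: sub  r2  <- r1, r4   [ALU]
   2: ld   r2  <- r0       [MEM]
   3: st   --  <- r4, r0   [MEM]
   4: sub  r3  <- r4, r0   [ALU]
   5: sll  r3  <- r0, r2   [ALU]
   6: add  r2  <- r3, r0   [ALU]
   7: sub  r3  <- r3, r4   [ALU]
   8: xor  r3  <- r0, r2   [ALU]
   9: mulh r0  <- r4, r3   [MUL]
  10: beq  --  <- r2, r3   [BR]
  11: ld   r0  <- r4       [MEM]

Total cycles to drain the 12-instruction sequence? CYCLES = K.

CYCLES = 8

#0 head=0: blt.BR sub.ALU i0+i1 2-wide
#1 head=2: ld.MEM i2 no-port MEM/MEM
#2 head=3: st.MEM sub.ALU i3+i4 2-wide
#3 head=5: sll.ALU i5 RAW r3
#4 head=6: add.ALU sub.ALU i6+i7 2-wide
#5 head=8: xor.ALU i8 RAW r3
#6 head=9: mulh.MUL beq.BR i9+i10 2-wide
#7 head=11: ld.MEM i11 tail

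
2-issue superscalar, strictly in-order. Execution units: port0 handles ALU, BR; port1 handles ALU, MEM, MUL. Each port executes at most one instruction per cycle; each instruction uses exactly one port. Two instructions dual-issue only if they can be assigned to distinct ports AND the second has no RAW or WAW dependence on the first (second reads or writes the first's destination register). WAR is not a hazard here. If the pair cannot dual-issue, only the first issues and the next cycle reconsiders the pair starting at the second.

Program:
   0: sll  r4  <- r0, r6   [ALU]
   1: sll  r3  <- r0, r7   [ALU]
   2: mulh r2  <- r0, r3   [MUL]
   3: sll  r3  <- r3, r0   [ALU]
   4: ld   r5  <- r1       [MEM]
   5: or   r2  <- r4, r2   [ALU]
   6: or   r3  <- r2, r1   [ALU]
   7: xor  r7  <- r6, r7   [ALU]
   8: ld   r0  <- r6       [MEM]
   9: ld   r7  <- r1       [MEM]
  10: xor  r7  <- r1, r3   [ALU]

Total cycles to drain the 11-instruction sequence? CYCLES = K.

#0 head=0: sll/sll i0+i1 pair
#1 head=2: mulh/sll i2+i3 pair
#2 head=4: ld/or i4+i5 pair
#3 head=6: or/xor i6+i7 pair
#4 head=8: ld i8 no-port MEM/MEM
#5 head=9: ld i9 WAW r7
#6 head=10: xor i10 tail

CYCLES = 7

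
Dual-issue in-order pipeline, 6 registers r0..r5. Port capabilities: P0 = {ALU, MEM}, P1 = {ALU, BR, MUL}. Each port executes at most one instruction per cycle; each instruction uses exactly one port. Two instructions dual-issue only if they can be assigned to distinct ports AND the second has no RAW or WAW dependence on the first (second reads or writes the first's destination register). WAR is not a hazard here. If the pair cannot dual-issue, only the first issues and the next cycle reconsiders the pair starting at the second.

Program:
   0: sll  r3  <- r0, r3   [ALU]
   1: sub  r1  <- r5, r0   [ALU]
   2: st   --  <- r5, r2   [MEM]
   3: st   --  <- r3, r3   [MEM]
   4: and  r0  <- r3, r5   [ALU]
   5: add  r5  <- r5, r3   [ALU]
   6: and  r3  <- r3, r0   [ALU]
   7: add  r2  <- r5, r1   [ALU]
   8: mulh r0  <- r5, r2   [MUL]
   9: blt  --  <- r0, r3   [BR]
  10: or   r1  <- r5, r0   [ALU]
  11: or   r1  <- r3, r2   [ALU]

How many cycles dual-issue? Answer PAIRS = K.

PAIRS = 4

#0 head=0: sll.ALU/sub.ALU i0+i1 dual
#1 head=2: st.MEM i2 no-port MEM/MEM
#2 head=3: st.MEM/and.ALU i3+i4 dual
#3 head=5: add.ALU/and.ALU i5+i6 dual
#4 head=7: add.ALU i7 RAW r2
#5 head=8: mulh.MUL i8 no-port MUL/BR
#6 head=9: blt.BR/or.ALU i9+i10 dual
#7 head=11: or.ALU i11 tail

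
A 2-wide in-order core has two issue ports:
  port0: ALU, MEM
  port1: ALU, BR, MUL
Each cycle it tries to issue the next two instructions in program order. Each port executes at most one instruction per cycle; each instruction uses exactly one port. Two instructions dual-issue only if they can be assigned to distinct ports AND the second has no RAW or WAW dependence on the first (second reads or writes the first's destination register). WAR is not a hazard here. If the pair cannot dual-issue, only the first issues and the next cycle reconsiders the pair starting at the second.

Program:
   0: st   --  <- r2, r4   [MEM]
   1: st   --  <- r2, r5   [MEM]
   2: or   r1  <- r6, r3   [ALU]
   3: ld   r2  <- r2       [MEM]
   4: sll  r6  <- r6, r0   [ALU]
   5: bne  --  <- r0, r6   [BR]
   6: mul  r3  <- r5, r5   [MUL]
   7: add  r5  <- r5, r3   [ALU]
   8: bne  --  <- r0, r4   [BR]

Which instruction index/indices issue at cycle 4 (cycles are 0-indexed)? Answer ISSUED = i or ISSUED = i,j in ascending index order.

  cy0 -> i0 (st.MEM) no-port MEM/MEM
  cy1 -> i1&i2 (st.MEM;or.ALU) pair
  cy2 -> i3&i4 (ld.MEM;sll.ALU) pair
  cy3 -> i5 (bne.BR) no-port BR/MUL
  cy4 -> i6 (mul.MUL) RAW r3
  cy5 -> i7&i8 (add.ALU;bne.BR) pair

ISSUED = 6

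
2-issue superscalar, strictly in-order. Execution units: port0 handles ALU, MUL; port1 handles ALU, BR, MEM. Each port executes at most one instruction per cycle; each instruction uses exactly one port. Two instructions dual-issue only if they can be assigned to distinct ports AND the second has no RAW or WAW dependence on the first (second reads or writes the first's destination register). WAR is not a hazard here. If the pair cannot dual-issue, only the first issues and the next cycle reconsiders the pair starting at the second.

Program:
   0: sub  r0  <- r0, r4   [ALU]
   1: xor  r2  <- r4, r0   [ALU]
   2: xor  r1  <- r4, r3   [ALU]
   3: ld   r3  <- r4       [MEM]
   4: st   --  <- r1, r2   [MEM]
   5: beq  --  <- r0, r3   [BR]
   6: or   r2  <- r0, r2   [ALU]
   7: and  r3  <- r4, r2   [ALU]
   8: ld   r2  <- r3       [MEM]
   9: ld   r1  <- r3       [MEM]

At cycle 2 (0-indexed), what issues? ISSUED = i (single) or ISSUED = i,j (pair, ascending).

#0 head=0: sub.ALU i0 RAW r0
#1 head=1: xor.ALU xor.ALU i1&i2 dual
#2 head=3: ld.MEM i3 no-port MEM/MEM
#3 head=4: st.MEM i4 no-port MEM/BR
#4 head=5: beq.BR or.ALU i5&i6 dual
#5 head=7: and.ALU i7 RAW r3
#6 head=8: ld.MEM i8 no-port MEM/MEM
#7 head=9: ld.MEM i9 tail

ISSUED = 3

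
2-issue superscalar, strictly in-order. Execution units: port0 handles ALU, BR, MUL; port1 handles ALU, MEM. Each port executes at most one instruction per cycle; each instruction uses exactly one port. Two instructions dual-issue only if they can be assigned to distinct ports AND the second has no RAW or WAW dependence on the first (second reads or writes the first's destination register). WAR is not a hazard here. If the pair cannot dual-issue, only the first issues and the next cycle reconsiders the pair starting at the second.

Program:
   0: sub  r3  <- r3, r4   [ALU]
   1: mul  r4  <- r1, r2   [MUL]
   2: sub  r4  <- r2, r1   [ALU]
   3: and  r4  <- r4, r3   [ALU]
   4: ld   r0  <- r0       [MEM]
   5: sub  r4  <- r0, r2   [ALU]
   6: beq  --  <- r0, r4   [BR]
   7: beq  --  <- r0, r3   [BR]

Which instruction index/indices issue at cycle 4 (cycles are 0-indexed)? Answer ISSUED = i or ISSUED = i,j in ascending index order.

ISSUED = 6

0. sub.ALU;mul.MUL @i0&i1  | pair
1. sub.ALU @i2  | RAW+WAW r4
2. and.ALU;ld.MEM @i3&i4  | pair
3. sub.ALU @i5  | RAW r4
4. beq.BR @i6  | no-port BR/BR
5. beq.BR @i7  | tail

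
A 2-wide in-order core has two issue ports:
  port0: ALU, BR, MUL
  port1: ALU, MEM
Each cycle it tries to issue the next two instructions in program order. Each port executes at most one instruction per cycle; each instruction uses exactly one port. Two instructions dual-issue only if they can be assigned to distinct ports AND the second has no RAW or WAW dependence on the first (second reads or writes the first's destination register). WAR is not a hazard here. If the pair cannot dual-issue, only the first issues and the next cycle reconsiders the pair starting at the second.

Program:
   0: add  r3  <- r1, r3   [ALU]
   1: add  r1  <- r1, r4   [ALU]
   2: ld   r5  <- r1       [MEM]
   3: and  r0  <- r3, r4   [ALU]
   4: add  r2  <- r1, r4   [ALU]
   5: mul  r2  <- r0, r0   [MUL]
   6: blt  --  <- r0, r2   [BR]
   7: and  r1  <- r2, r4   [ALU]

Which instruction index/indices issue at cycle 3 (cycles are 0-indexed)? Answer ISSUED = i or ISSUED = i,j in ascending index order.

ISSUED = 5

#0 head=0: add.ALU add.ALU i0/i1 dual
#1 head=2: ld.MEM and.ALU i2/i3 dual
#2 head=4: add.ALU i4 WAW r2
#3 head=5: mul.MUL i5 no-port MUL/BR
#4 head=6: blt.BR and.ALU i6/i7 dual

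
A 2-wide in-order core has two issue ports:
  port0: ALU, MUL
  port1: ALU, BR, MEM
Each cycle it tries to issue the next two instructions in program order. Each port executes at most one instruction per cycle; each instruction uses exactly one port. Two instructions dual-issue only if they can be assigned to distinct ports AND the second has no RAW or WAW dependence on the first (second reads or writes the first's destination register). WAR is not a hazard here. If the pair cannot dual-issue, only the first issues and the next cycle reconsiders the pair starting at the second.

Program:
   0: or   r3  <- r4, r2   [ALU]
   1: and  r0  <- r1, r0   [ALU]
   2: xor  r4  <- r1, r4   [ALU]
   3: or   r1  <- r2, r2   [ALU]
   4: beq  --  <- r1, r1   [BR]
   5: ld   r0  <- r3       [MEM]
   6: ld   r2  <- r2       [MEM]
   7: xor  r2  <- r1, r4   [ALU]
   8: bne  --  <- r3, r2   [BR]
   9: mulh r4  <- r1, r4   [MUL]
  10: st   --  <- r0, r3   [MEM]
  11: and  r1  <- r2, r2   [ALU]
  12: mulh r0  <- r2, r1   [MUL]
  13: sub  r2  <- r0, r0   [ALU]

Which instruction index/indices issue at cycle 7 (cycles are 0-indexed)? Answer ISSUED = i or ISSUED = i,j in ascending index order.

ISSUED = 10,11

0. or;and @i0+i1  | 2-wide
1. xor;or @i2+i3  | 2-wide
2. beq @i4  | no-port BR/MEM
3. ld @i5  | no-port MEM/MEM
4. ld @i6  | WAW r2
5. xor @i7  | RAW r2
6. bne;mulh @i8+i9  | 2-wide
7. st;and @i10+i11  | 2-wide
8. mulh @i12  | RAW r0
9. sub @i13  | tail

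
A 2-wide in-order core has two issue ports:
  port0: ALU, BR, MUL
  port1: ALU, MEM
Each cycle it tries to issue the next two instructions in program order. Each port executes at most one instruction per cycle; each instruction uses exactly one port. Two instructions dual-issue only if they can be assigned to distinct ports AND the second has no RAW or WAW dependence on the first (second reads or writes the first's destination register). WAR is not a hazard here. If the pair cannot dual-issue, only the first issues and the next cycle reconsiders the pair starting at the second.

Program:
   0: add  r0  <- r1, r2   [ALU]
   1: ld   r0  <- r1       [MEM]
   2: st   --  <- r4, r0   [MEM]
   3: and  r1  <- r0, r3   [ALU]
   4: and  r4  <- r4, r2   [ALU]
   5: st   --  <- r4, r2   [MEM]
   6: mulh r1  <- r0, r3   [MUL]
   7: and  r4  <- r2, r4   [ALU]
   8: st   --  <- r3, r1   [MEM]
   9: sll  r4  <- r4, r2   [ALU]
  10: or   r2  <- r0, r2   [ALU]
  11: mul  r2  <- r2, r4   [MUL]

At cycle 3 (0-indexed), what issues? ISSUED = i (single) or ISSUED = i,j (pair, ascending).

  cy0 -> i0 (add) WAW r0
  cy1 -> i1 (ld) no-port MEM/MEM
  cy2 -> i2&i3 (st;and) dual
  cy3 -> i4 (and) RAW r4
  cy4 -> i5&i6 (st;mulh) dual
  cy5 -> i7&i8 (and;st) dual
  cy6 -> i9&i10 (sll;or) dual
  cy7 -> i11 (mul) tail

ISSUED = 4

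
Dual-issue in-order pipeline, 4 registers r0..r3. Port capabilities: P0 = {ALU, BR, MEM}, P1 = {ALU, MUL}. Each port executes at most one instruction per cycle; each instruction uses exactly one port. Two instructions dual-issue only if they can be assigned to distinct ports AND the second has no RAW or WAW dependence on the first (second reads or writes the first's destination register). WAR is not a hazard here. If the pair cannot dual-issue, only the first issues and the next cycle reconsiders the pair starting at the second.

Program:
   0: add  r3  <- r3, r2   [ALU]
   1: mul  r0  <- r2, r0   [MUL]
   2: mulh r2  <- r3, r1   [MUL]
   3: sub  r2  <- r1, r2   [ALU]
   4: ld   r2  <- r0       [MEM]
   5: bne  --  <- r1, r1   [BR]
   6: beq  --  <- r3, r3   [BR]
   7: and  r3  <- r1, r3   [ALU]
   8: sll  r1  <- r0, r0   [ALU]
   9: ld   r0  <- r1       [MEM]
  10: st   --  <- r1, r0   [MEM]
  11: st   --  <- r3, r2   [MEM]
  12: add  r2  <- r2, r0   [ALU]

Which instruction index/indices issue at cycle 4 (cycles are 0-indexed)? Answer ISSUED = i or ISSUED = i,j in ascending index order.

ISSUED = 5

t=0 i0&i1:add mul ; pair
t=1 i2:mulh ; RAW+WAW r2
t=2 i3:sub ; WAW r2
t=3 i4:ld ; no-port MEM/BR
t=4 i5:bne ; no-port BR/BR
t=5 i6&i7:beq and ; pair
t=6 i8:sll ; RAW r1
t=7 i9:ld ; no-port MEM/MEM
t=8 i10:st ; no-port MEM/MEM
t=9 i11&i12:st add ; pair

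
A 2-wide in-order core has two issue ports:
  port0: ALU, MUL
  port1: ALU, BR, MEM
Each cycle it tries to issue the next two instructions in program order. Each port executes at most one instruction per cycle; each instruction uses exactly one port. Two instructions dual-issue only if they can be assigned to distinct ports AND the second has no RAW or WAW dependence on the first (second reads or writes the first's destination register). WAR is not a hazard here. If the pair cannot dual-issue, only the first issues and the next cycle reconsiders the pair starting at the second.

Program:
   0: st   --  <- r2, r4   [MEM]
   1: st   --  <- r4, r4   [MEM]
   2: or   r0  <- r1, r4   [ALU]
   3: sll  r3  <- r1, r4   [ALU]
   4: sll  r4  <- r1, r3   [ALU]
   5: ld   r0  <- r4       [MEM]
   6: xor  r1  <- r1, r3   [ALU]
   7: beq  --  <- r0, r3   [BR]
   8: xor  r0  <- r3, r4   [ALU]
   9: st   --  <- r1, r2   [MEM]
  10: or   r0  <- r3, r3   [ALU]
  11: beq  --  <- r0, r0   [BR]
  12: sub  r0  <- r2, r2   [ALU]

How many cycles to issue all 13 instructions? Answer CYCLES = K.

0. st.MEM @i0  | no-port MEM/MEM
1. st.MEM+or.ALU @i1+i2  | pair
2. sll.ALU @i3  | RAW r3
3. sll.ALU @i4  | RAW r4
4. ld.MEM+xor.ALU @i5+i6  | pair
5. beq.BR+xor.ALU @i7+i8  | pair
6. st.MEM+or.ALU @i9+i10  | pair
7. beq.BR+sub.ALU @i11+i12  | pair

CYCLES = 8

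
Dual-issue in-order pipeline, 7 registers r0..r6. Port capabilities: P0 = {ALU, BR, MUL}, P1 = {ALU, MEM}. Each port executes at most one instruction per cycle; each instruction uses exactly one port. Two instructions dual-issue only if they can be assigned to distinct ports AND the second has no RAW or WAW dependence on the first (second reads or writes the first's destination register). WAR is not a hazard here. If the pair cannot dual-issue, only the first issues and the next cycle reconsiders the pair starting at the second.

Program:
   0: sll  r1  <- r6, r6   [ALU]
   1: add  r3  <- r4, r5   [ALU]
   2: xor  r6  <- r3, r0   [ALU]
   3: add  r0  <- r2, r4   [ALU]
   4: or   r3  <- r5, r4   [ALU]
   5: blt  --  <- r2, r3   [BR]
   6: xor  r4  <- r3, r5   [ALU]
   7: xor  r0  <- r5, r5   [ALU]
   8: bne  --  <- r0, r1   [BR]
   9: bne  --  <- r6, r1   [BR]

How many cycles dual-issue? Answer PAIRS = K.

  cy0 -> i0&i1 (sll.ALU+add.ALU) dual
  cy1 -> i2&i3 (xor.ALU+add.ALU) dual
  cy2 -> i4 (or.ALU) RAW r3
  cy3 -> i5&i6 (blt.BR+xor.ALU) dual
  cy4 -> i7 (xor.ALU) RAW r0
  cy5 -> i8 (bne.BR) no-port BR/BR
  cy6 -> i9 (bne.BR) tail

PAIRS = 3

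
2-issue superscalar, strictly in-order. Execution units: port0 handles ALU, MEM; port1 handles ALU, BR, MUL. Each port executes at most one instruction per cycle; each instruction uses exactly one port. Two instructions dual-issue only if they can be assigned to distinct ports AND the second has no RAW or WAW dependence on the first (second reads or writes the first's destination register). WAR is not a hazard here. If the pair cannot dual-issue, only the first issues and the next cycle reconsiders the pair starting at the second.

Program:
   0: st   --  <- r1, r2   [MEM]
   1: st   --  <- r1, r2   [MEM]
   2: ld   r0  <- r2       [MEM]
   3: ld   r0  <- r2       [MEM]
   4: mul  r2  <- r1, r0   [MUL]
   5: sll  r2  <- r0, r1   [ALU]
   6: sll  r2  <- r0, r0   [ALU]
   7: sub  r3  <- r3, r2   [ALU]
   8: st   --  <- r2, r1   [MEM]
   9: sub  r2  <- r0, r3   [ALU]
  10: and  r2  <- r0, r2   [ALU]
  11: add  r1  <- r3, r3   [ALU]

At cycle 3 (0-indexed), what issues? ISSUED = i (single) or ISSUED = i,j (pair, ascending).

ISSUED = 3

#0 head=0: st i0 no-port MEM/MEM
#1 head=1: st i1 no-port MEM/MEM
#2 head=2: ld i2 no-port MEM/MEM
#3 head=3: ld i3 RAW r0
#4 head=4: mul i4 WAW r2
#5 head=5: sll i5 WAW r2
#6 head=6: sll i6 RAW r2
#7 head=7: sub/st i7,i8 2-wide
#8 head=9: sub i9 RAW+WAW r2
#9 head=10: and/add i10,i11 2-wide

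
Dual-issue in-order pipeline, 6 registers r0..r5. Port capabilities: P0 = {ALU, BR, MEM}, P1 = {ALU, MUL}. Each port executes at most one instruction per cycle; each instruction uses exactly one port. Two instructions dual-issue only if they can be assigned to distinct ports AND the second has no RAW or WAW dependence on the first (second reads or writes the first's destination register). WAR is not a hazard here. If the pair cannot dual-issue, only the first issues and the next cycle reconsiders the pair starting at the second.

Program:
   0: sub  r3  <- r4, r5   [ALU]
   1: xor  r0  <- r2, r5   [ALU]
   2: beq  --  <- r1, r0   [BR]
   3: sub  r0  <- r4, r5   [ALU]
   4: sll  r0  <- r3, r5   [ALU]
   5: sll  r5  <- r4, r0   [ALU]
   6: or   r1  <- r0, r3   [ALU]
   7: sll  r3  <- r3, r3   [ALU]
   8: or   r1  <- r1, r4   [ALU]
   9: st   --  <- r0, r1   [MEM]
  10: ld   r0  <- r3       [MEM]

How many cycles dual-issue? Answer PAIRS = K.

PAIRS = 4

0. sub/xor @i0,i1  | pair
1. beq/sub @i2,i3  | pair
2. sll @i4  | RAW r0
3. sll/or @i5,i6  | pair
4. sll/or @i7,i8  | pair
5. st @i9  | no-port MEM/MEM
6. ld @i10  | tail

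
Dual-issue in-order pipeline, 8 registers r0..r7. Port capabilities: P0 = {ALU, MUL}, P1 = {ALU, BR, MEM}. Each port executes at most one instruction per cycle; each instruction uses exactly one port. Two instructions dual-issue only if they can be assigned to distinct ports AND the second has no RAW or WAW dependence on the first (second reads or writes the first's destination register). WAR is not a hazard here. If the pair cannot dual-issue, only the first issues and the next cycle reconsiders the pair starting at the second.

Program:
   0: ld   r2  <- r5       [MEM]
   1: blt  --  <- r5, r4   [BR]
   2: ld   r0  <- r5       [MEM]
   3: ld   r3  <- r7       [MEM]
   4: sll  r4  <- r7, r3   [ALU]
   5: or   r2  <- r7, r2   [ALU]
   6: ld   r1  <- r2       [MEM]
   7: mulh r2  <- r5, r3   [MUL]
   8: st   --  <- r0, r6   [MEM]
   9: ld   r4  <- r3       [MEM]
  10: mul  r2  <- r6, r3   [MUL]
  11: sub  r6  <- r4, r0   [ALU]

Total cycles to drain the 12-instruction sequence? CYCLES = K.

CYCLES = 9

[0] i0  ld  -- no-port MEM/BR
[1] i1  blt  -- no-port BR/MEM
[2] i2  ld  -- no-port MEM/MEM
[3] i3  ld  -- RAW r3
[4] i4,i5  sll or  -- pair
[5] i6,i7  ld mulh  -- pair
[6] i8  st  -- no-port MEM/MEM
[7] i9,i10  ld mul  -- pair
[8] i11  sub  -- tail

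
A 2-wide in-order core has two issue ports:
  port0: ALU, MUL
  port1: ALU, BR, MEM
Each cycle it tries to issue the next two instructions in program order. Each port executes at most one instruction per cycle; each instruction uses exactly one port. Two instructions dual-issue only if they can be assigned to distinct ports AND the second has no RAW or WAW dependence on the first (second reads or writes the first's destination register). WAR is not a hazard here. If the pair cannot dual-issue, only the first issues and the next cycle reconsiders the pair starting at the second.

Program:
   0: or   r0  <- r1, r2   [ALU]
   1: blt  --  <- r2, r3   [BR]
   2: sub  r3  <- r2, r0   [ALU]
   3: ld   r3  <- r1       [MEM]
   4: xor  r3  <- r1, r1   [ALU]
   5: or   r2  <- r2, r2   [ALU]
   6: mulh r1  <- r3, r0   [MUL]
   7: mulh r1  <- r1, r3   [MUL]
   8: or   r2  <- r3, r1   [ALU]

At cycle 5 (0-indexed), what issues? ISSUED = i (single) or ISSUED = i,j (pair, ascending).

ISSUED = 7

c0: i0,i1 or.ALU+blt.BR  dual
c1: i2 sub.ALU  WAW r3
c2: i3 ld.MEM  WAW r3
c3: i4,i5 xor.ALU+or.ALU  dual
c4: i6 mulh.MUL  no-port MUL/MUL
c5: i7 mulh.MUL  RAW r1
c6: i8 or.ALU  tail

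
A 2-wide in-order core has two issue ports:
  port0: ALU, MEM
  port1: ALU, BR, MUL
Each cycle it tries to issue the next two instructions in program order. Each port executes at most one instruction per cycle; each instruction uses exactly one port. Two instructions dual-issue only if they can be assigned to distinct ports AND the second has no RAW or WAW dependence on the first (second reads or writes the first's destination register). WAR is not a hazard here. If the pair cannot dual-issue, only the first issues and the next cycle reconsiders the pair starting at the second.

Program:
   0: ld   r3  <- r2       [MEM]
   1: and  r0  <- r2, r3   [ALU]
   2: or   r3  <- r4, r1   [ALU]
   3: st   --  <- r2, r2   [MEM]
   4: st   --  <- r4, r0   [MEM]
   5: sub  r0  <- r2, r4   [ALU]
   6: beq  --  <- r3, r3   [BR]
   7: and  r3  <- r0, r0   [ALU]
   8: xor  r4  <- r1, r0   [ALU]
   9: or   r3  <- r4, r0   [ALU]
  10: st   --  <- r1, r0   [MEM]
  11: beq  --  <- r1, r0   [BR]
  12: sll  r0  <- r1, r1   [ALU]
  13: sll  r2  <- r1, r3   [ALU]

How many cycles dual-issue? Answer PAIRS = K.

PAIRS = 5

[0] i0  ld  -- RAW r3
[1] i1+i2  and+or  -- pair
[2] i3  st  -- no-port MEM/MEM
[3] i4+i5  st+sub  -- pair
[4] i6+i7  beq+and  -- pair
[5] i8  xor  -- RAW r4
[6] i9+i10  or+st  -- pair
[7] i11+i12  beq+sll  -- pair
[8] i13  sll  -- tail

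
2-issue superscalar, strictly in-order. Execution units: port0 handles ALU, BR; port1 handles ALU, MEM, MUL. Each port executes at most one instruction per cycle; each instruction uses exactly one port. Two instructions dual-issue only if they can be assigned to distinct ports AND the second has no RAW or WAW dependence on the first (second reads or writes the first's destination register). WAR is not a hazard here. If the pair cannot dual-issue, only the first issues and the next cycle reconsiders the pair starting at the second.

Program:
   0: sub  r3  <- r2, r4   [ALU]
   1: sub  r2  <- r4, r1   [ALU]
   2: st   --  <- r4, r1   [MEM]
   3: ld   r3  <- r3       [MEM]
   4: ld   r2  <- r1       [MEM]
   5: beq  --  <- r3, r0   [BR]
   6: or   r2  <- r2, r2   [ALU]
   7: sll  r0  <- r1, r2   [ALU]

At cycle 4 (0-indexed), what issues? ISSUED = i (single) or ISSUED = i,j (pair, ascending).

ISSUED = 6

[0] i0+i1  sub+sub  -- dual
[1] i2  st  -- no-port MEM/MEM
[2] i3  ld  -- no-port MEM/MEM
[3] i4+i5  ld+beq  -- dual
[4] i6  or  -- RAW r2
[5] i7  sll  -- tail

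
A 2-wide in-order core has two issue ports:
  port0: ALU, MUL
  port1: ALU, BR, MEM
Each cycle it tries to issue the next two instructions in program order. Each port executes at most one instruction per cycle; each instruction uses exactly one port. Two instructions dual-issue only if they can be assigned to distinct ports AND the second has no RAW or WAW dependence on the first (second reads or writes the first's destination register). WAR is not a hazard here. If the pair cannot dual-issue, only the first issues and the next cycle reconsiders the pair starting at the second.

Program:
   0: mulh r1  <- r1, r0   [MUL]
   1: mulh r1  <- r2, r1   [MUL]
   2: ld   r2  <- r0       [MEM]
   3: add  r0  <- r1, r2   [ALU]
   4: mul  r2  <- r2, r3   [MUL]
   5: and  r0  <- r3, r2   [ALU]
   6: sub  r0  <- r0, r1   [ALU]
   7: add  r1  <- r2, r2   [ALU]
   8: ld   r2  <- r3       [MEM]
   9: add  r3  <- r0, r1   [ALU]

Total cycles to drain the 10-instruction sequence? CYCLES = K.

c0: i0 mulh  no-port MUL/MUL
c1: i1+i2 mulh/ld  2-wide
c2: i3+i4 add/mul  2-wide
c3: i5 and  RAW+WAW r0
c4: i6+i7 sub/add  2-wide
c5: i8+i9 ld/add  2-wide

CYCLES = 6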